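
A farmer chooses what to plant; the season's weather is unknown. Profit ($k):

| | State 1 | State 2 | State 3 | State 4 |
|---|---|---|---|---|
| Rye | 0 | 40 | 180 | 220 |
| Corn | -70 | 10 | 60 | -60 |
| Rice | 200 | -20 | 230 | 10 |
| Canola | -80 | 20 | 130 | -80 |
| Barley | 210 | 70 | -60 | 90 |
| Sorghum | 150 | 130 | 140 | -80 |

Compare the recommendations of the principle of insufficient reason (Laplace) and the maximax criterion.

laplace → Rye; maximax → Rice (disagree)

Row averages: Rye=110, Corn=-15, Rice=105, Canola=-2.5, Barley=77.5, Sorghum=85
Highest average = 110 → Rye.
Row maxima: Rye=220, Corn=60, Rice=230, Canola=130, Barley=210, Sorghum=150
Best best-case = 230 → Rice.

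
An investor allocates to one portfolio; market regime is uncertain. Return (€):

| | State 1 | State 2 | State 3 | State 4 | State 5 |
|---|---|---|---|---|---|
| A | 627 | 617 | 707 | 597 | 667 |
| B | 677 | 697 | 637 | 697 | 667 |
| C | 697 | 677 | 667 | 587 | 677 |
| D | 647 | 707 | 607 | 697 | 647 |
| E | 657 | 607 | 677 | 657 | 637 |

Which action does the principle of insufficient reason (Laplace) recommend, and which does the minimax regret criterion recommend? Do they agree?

Row averages: A=643, B=675, C=661, D=661, E=647
Highest average = 675 → B.
Column bests: State 1=697, State 2=707, State 3=707, State 4=697, State 5=677.
A regrets: 70, 90, 0, 100, 10 → max 100
B regrets: 20, 10, 70, 0, 10 → max 70
C regrets: 0, 30, 40, 110, 0 → max 110
D regrets: 50, 0, 100, 0, 30 → max 100
E regrets: 40, 100, 30, 40, 40 → max 100
Smallest max regret = 70 → B.

laplace → B; minimax regret → B (agree)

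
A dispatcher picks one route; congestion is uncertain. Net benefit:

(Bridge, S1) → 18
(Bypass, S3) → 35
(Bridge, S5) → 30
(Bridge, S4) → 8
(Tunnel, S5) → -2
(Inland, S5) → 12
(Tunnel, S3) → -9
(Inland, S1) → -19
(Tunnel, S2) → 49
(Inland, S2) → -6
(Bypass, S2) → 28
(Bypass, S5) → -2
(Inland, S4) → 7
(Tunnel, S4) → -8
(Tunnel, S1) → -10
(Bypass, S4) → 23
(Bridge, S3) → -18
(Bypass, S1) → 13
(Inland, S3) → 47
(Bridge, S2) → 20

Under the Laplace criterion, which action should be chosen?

Row averages: Inland=8.2, Bridge=11.6, Bypass=19.4, Tunnel=4
Highest average = 19.4 → Bypass.

Bypass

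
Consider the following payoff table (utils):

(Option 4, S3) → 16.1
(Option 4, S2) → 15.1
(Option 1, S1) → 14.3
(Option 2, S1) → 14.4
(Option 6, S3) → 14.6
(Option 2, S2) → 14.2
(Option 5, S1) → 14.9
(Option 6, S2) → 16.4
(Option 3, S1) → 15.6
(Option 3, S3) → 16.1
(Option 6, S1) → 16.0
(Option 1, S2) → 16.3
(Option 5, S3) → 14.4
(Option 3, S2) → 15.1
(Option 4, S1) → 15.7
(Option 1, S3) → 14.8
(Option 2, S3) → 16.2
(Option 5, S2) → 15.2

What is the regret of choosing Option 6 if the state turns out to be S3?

Best payoff under S3 is 16.2.
Regret = 16.2 − 14.6 = 1.6.

1.6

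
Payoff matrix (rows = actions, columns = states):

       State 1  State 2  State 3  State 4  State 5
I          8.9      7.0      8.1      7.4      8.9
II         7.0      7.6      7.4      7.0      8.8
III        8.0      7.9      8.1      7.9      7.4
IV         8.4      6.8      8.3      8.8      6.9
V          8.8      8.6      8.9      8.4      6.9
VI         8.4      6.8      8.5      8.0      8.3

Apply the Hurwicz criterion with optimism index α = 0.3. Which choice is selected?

I: 0.3·8.9 + 0.7·7.0 = 7.57
II: 0.3·8.8 + 0.7·7.0 = 7.54
III: 0.3·8.1 + 0.7·7.4 = 7.61
IV: 0.3·8.8 + 0.7·6.8 = 7.4
V: 0.3·8.9 + 0.7·6.9 = 7.5
VI: 0.3·8.5 + 0.7·6.8 = 7.31
Highest Hurwicz score = 7.61 → III.

III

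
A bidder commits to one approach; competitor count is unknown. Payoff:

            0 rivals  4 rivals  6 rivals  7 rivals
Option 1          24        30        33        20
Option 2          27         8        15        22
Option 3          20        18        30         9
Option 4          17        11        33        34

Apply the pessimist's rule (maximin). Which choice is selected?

Option 1

Row minima: Option 1=20, Option 2=8, Option 3=9, Option 4=11
Best worst-case = 20 → Option 1.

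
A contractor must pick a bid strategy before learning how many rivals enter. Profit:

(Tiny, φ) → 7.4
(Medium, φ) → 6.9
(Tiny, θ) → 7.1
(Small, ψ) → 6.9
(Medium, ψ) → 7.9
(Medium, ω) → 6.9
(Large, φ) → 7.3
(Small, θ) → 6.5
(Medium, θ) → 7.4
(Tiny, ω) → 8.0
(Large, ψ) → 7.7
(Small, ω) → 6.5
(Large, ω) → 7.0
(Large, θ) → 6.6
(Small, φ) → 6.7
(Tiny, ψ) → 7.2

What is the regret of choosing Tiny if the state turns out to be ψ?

0.7

Best payoff under ψ is 7.9.
Regret = 7.9 − 7.2 = 0.7.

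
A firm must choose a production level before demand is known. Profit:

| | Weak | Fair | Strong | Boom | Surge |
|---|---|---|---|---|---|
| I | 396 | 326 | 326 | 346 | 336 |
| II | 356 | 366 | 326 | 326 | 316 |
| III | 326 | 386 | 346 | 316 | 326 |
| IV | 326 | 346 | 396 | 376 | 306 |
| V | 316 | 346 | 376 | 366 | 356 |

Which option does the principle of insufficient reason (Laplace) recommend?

Row averages: I=346, II=338, III=340, IV=350, V=352
Highest average = 352 → V.

V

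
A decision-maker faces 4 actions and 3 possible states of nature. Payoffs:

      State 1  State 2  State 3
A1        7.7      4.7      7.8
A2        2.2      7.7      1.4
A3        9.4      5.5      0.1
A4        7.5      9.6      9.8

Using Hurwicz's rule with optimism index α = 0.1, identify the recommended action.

A1: 0.1·7.8 + 0.9·4.7 = 5.01
A2: 0.1·7.7 + 0.9·1.4 = 2.03
A3: 0.1·9.4 + 0.9·0.1 = 1.03
A4: 0.1·9.8 + 0.9·7.5 = 7.73
Highest Hurwicz score = 7.73 → A4.

A4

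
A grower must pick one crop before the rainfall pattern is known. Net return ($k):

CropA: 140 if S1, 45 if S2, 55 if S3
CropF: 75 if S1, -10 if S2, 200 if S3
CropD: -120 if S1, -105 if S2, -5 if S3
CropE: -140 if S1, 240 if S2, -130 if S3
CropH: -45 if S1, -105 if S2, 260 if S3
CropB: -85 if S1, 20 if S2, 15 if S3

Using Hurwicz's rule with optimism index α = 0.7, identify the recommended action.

CropH

CropA: 0.7·140 + 0.3·45 = 111.5
CropF: 0.7·200 + 0.3·(-10) = 137
CropD: 0.7·(-5) + 0.3·(-120) = -39.5
CropE: 0.7·240 + 0.3·(-140) = 126
CropH: 0.7·260 + 0.3·(-105) = 150.5
CropB: 0.7·20 + 0.3·(-85) = -11.5
Highest Hurwicz score = 150.5 → CropH.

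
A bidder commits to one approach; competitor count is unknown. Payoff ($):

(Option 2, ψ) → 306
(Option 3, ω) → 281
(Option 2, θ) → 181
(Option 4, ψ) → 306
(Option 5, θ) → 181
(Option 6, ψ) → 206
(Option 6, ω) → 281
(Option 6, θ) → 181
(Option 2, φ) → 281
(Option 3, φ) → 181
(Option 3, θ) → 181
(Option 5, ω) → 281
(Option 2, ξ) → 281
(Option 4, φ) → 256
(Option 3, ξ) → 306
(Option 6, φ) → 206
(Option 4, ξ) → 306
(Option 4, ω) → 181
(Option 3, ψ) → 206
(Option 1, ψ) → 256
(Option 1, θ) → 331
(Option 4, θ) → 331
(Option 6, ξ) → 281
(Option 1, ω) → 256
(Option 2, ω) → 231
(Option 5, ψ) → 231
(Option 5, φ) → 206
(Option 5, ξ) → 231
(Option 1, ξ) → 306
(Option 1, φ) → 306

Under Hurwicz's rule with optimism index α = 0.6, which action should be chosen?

Option 1

Option 1: 0.6·331 + 0.4·256 = 301
Option 2: 0.6·306 + 0.4·181 = 256
Option 3: 0.6·306 + 0.4·181 = 256
Option 4: 0.6·331 + 0.4·181 = 271
Option 5: 0.6·281 + 0.4·181 = 241
Option 6: 0.6·281 + 0.4·181 = 241
Highest Hurwicz score = 301 → Option 1.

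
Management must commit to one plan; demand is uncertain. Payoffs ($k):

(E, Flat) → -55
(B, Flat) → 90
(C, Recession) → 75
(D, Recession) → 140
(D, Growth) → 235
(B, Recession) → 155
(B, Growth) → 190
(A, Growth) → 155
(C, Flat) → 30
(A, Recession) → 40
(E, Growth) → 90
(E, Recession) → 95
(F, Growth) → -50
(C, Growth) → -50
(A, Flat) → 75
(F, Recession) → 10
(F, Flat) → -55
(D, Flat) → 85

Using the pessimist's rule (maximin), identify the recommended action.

Row minima: A=40, B=90, C=-50, D=85, E=-55, F=-55
Best worst-case = 90 → B.

B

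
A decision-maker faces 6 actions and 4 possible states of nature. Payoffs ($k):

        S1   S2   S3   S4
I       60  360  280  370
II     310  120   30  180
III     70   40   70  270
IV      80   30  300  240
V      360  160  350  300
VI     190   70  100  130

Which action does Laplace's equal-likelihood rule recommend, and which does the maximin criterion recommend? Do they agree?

Row averages: I=267.5, II=160, III=112.5, IV=162.5, V=292.5, VI=122.5
Highest average = 292.5 → V.
Row minima: I=60, II=30, III=40, IV=30, V=160, VI=70
Best worst-case = 160 → V.

laplace → V; maximin → V (agree)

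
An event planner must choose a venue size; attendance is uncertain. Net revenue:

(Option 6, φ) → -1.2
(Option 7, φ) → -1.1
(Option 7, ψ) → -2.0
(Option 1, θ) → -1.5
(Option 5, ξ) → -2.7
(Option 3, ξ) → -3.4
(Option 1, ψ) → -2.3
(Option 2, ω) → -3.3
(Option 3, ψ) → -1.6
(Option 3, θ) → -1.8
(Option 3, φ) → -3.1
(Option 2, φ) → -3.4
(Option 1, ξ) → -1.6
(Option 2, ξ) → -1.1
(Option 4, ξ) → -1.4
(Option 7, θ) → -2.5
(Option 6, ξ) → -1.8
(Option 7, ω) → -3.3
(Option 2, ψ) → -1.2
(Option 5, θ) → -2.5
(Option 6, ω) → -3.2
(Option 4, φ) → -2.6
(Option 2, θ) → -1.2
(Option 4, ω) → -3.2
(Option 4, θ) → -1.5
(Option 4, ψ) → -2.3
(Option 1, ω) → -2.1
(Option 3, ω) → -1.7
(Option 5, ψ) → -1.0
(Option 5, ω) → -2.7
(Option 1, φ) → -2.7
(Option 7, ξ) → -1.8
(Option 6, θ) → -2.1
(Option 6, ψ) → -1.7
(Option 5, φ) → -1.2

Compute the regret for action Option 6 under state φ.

Best payoff under φ is -1.1.
Regret = -1.1 − (-1.2) = 0.1.

0.1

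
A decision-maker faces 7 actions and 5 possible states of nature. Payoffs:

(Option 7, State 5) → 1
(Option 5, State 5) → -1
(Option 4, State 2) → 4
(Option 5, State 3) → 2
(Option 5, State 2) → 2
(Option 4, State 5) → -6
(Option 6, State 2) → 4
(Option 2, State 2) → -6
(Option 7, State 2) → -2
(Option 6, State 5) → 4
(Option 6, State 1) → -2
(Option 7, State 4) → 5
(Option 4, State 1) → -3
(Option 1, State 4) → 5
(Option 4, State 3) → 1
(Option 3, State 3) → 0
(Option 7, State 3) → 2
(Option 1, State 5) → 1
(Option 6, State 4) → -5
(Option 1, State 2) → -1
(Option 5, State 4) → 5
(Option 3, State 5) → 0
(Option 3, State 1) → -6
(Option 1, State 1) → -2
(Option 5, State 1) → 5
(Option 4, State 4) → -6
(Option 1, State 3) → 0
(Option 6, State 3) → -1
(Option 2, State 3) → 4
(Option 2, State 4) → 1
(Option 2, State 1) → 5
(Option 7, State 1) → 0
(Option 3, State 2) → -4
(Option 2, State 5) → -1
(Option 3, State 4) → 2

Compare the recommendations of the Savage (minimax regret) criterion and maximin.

Column bests: State 1=5, State 2=4, State 3=4, State 4=5, State 5=4.
Option 1 regrets: 7, 5, 4, 0, 3 → max 7
Option 2 regrets: 0, 10, 0, 4, 5 → max 10
Option 3 regrets: 11, 8, 4, 3, 4 → max 11
Option 4 regrets: 8, 0, 3, 11, 10 → max 11
Option 5 regrets: 0, 2, 2, 0, 5 → max 5
Option 6 regrets: 7, 0, 5, 10, 0 → max 10
Option 7 regrets: 5, 6, 2, 0, 3 → max 6
Smallest max regret = 5 → Option 5.
Row minima: Option 1=-2, Option 2=-6, Option 3=-6, Option 4=-6, Option 5=-1, Option 6=-5, Option 7=-2
Best worst-case = -1 → Option 5.

minimax regret → Option 5; maximin → Option 5 (agree)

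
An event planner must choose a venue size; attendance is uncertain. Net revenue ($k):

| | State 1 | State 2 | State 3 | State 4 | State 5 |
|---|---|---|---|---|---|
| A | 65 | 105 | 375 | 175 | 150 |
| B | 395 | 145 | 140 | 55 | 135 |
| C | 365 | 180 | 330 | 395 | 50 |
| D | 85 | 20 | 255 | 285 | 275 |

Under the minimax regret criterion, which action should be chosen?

Column bests: State 1=395, State 2=180, State 3=375, State 4=395, State 5=275.
A regrets: 330, 75, 0, 220, 125 → max 330
B regrets: 0, 35, 235, 340, 140 → max 340
C regrets: 30, 0, 45, 0, 225 → max 225
D regrets: 310, 160, 120, 110, 0 → max 310
Smallest max regret = 225 → C.

C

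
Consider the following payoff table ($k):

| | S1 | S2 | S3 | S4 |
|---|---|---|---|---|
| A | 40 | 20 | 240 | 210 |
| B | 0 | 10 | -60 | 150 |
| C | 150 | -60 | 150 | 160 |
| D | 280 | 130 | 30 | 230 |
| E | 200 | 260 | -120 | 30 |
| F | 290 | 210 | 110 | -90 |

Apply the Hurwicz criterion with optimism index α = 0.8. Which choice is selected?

A: 0.8·240 + 0.2·20 = 196
B: 0.8·150 + 0.2·(-60) = 108
C: 0.8·160 + 0.2·(-60) = 116
D: 0.8·280 + 0.2·30 = 230
E: 0.8·260 + 0.2·(-120) = 184
F: 0.8·290 + 0.2·(-90) = 214
Highest Hurwicz score = 230 → D.

D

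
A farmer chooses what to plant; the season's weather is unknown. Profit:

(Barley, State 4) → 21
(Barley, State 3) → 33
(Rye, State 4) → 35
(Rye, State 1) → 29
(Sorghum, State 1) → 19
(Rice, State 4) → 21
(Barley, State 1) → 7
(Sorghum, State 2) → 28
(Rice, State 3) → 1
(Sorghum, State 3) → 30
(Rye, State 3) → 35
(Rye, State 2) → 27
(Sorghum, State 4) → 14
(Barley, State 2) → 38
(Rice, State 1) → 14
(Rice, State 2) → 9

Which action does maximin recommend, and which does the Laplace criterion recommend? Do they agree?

Row minima: Sorghum=14, Barley=7, Rice=1, Rye=27
Best worst-case = 27 → Rye.
Row averages: Sorghum=22.75, Barley=24.75, Rice=11.25, Rye=31.5
Highest average = 31.5 → Rye.

maximin → Rye; laplace → Rye (agree)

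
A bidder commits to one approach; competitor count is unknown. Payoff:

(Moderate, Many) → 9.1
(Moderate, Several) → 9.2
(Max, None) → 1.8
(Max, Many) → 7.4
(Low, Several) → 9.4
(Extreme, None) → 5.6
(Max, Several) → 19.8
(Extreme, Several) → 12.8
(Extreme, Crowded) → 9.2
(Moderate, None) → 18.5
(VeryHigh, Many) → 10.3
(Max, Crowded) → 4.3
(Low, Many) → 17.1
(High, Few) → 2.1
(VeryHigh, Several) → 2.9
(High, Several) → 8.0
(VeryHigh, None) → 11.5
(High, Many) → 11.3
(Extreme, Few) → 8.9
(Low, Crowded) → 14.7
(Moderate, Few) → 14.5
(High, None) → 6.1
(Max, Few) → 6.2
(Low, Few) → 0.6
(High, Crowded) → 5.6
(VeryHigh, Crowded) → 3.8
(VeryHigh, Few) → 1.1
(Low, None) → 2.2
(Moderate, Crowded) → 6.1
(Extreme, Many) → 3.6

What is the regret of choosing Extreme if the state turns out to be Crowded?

Best payoff under Crowded is 14.7.
Regret = 14.7 − 9.2 = 5.5.

5.5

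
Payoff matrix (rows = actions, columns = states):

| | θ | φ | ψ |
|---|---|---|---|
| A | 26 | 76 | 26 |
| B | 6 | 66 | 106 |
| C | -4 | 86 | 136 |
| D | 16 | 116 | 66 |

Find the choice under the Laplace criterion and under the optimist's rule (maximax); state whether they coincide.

laplace → C; maximax → C (agree)

Row averages: A=128/3, B=178/3, C=218/3, D=66
Highest average = 218/3 → C.
Row maxima: A=76, B=106, C=136, D=116
Best best-case = 136 → C.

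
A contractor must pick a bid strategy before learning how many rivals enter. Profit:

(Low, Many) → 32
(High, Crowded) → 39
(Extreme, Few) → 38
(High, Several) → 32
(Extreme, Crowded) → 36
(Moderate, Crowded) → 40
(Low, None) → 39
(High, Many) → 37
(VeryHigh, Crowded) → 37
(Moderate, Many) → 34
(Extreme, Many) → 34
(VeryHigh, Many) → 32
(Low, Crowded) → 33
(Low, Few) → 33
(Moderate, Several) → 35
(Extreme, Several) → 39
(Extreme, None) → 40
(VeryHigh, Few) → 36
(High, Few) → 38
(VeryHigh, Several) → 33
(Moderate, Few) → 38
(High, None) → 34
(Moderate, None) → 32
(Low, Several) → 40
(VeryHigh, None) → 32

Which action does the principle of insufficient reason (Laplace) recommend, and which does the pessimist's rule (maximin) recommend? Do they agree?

laplace → Extreme; maximin → Extreme (agree)

Row averages: Low=35.4, Moderate=35.8, High=36, VeryHigh=34, Extreme=37.4
Highest average = 37.4 → Extreme.
Row minima: Low=32, Moderate=32, High=32, VeryHigh=32, Extreme=34
Best worst-case = 34 → Extreme.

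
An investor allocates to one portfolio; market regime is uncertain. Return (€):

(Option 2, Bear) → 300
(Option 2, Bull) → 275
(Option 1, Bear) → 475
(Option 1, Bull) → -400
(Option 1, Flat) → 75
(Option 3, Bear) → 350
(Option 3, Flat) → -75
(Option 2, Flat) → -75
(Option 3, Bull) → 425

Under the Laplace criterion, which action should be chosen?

Option 3

Row averages: Option 1=50, Option 2=500/3, Option 3=700/3
Highest average = 700/3 → Option 3.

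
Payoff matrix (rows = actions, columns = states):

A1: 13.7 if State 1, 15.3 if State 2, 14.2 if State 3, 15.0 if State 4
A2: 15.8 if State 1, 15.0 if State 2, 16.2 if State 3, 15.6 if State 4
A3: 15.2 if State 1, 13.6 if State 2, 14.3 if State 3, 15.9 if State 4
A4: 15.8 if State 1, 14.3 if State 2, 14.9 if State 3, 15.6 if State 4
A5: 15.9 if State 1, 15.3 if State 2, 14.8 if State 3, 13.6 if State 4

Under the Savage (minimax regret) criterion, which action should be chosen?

Column bests: State 1=15.9, State 2=15.3, State 3=16.2, State 4=15.9.
A1 regrets: 2.2, 0.0, 2.0, 0.9 → max 2.2
A2 regrets: 0.1, 0.3, 0.0, 0.3 → max 0.3
A3 regrets: 0.7, 1.7, 1.9, 0.0 → max 1.9
A4 regrets: 0.1, 1.0, 1.3, 0.3 → max 1.3
A5 regrets: 0.0, 0.0, 1.4, 2.3 → max 2.3
Smallest max regret = 0.3 → A2.

A2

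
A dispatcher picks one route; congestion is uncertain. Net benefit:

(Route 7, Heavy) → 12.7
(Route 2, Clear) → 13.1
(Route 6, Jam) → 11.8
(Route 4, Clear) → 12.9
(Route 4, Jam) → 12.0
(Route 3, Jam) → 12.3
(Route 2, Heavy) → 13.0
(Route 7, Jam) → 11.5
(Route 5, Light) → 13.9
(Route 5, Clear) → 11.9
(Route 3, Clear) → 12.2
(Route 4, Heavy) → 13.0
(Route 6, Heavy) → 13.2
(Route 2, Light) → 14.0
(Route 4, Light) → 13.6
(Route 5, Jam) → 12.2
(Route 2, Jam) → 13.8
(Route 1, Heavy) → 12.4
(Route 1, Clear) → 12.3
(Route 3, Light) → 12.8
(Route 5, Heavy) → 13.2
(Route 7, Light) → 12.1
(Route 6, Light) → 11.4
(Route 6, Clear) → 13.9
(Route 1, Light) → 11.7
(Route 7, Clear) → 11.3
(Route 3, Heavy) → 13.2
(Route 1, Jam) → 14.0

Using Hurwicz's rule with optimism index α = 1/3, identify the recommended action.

Route 2

Route 1: 1/3·14.0 + 2/3·11.7 = 187/15
Route 2: 1/3·14.0 + 2/3·13.0 = 40/3
Route 3: 1/3·13.2 + 2/3·12.2 = 188/15
Route 4: 1/3·13.6 + 2/3·12.0 = 188/15
Route 5: 1/3·13.9 + 2/3·11.9 = 377/30
Route 6: 1/3·13.9 + 2/3·11.4 = 367/30
Route 7: 1/3·12.7 + 2/3·11.3 = 353/30
Highest Hurwicz score = 40/3 → Route 2.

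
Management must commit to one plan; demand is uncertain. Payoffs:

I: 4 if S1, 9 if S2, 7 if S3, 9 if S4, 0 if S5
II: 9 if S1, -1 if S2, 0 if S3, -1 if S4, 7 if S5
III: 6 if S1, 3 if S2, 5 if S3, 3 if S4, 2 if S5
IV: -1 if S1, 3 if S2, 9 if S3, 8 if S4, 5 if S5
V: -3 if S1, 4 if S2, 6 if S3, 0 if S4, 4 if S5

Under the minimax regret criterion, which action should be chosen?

III

Column bests: S1=9, S2=9, S3=9, S4=9, S5=7.
I regrets: 5, 0, 2, 0, 7 → max 7
II regrets: 0, 10, 9, 10, 0 → max 10
III regrets: 3, 6, 4, 6, 5 → max 6
IV regrets: 10, 6, 0, 1, 2 → max 10
V regrets: 12, 5, 3, 9, 3 → max 12
Smallest max regret = 6 → III.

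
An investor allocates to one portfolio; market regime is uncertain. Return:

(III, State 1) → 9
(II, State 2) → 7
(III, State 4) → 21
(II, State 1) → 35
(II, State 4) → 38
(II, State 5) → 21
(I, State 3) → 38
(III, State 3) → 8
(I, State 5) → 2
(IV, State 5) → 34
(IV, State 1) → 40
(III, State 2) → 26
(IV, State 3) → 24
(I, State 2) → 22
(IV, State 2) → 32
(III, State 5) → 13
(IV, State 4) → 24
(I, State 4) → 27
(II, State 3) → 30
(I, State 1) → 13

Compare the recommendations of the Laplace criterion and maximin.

Row averages: I=20.4, II=26.2, III=15.4, IV=30.8
Highest average = 30.8 → IV.
Row minima: I=2, II=7, III=8, IV=24
Best worst-case = 24 → IV.

laplace → IV; maximin → IV (agree)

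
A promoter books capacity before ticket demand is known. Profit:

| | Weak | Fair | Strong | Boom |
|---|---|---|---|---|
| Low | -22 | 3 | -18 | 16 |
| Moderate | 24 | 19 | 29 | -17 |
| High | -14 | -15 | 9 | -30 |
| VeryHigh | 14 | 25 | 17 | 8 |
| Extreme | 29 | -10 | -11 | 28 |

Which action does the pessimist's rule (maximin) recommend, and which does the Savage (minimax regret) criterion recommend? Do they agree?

maximin → VeryHigh; minimax regret → VeryHigh (agree)

Row minima: Low=-22, Moderate=-17, High=-30, VeryHigh=8, Extreme=-11
Best worst-case = 8 → VeryHigh.
Column bests: Weak=29, Fair=25, Strong=29, Boom=28.
Low regrets: 51, 22, 47, 12 → max 51
Moderate regrets: 5, 6, 0, 45 → max 45
High regrets: 43, 40, 20, 58 → max 58
VeryHigh regrets: 15, 0, 12, 20 → max 20
Extreme regrets: 0, 35, 40, 0 → max 40
Smallest max regret = 20 → VeryHigh.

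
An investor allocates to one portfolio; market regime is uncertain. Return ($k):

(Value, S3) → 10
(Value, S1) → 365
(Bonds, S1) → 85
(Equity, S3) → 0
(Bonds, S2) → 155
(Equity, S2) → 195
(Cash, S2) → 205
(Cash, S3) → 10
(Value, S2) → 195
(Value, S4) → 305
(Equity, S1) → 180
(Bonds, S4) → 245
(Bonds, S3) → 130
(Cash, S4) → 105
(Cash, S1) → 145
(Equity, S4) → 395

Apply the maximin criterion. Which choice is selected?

Bonds

Row minima: Cash=10, Equity=0, Value=10, Bonds=85
Best worst-case = 85 → Bonds.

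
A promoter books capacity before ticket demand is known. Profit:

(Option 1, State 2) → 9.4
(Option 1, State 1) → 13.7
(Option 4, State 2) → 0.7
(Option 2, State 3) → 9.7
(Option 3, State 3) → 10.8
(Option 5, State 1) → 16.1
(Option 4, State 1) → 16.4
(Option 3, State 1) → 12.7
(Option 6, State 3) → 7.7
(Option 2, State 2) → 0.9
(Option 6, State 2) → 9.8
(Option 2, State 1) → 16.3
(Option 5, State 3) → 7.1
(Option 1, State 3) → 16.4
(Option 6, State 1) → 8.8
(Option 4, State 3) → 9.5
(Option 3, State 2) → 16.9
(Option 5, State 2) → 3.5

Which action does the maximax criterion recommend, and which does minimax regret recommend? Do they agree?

Row maxima: Option 1=16.4, Option 2=16.3, Option 3=16.9, Option 4=16.4, Option 5=16.1, Option 6=9.8
Best best-case = 16.9 → Option 3.
Column bests: State 1=16.4, State 2=16.9, State 3=16.4.
Option 1 regrets: 2.7, 7.5, 0.0 → max 7.5
Option 2 regrets: 0.1, 16.0, 6.7 → max 16.0
Option 3 regrets: 3.7, 0.0, 5.6 → max 5.6
Option 4 regrets: 0.0, 16.2, 6.9 → max 16.2
Option 5 regrets: 0.3, 13.4, 9.3 → max 13.4
Option 6 regrets: 7.6, 7.1, 8.7 → max 8.7
Smallest max regret = 5.6 → Option 3.

maximax → Option 3; minimax regret → Option 3 (agree)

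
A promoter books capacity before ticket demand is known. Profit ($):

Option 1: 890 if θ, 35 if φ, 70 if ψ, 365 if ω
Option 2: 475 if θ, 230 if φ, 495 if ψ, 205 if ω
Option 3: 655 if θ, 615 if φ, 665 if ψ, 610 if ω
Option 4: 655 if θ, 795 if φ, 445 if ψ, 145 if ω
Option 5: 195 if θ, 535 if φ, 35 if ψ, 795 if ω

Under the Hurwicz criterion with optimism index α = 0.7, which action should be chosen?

Option 1: 0.7·890 + 0.3·35 = 633.5
Option 2: 0.7·495 + 0.3·205 = 408
Option 3: 0.7·665 + 0.3·610 = 648.5
Option 4: 0.7·795 + 0.3·145 = 600
Option 5: 0.7·795 + 0.3·35 = 567
Highest Hurwicz score = 648.5 → Option 3.

Option 3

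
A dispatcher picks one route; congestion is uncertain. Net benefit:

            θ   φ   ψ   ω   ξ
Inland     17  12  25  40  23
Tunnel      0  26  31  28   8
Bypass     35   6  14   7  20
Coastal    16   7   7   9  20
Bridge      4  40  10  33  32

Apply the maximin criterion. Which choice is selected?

Row minima: Inland=12, Tunnel=0, Bypass=6, Coastal=7, Bridge=4
Best worst-case = 12 → Inland.

Inland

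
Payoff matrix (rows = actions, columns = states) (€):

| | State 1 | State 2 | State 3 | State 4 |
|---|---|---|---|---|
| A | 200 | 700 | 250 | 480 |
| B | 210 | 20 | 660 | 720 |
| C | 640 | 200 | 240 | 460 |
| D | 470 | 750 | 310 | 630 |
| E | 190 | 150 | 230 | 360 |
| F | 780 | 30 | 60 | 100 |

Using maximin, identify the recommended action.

D

Row minima: A=200, B=20, C=200, D=310, E=150, F=30
Best worst-case = 310 → D.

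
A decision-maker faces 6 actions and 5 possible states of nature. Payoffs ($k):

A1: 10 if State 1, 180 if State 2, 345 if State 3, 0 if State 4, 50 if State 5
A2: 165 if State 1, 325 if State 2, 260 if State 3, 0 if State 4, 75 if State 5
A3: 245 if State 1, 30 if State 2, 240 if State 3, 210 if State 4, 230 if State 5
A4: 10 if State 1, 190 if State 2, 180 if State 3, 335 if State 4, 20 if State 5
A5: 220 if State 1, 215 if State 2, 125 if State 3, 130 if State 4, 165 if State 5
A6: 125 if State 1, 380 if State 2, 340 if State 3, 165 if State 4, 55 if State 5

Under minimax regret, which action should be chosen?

Column bests: State 1=245, State 2=380, State 3=345, State 4=335, State 5=230.
A1 regrets: 235, 200, 0, 335, 180 → max 335
A2 regrets: 80, 55, 85, 335, 155 → max 335
A3 regrets: 0, 350, 105, 125, 0 → max 350
A4 regrets: 235, 190, 165, 0, 210 → max 235
A5 regrets: 25, 165, 220, 205, 65 → max 220
A6 regrets: 120, 0, 5, 170, 175 → max 175
Smallest max regret = 175 → A6.

A6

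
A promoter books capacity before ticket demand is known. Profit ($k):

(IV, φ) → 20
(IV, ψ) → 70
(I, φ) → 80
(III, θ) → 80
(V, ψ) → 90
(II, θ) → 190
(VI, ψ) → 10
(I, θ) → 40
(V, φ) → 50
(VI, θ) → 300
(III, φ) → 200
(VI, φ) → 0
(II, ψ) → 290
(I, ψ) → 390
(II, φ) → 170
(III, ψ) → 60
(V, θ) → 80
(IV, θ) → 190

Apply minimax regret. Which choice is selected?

Column bests: θ=300, φ=200, ψ=390.
I regrets: 260, 120, 0 → max 260
II regrets: 110, 30, 100 → max 110
III regrets: 220, 0, 330 → max 330
IV regrets: 110, 180, 320 → max 320
V regrets: 220, 150, 300 → max 300
VI regrets: 0, 200, 380 → max 380
Smallest max regret = 110 → II.

II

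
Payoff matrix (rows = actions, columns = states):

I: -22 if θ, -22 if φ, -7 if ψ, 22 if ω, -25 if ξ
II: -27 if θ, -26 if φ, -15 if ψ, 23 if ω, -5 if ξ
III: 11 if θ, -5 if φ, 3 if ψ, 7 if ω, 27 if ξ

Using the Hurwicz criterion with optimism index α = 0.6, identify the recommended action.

III

I: 0.6·22 + 0.4·(-25) = 3.2
II: 0.6·23 + 0.4·(-27) = 3
III: 0.6·27 + 0.4·(-5) = 14.2
Highest Hurwicz score = 14.2 → III.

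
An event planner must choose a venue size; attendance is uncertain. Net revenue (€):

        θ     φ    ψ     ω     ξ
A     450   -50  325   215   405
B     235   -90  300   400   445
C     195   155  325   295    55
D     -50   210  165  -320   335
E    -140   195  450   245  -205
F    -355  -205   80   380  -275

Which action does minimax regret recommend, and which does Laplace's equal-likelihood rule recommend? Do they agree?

minimax regret → A; laplace → A (agree)

Column bests: θ=450, φ=210, ψ=450, ω=400, ξ=445.
A regrets: 0, 260, 125, 185, 40 → max 260
B regrets: 215, 300, 150, 0, 0 → max 300
C regrets: 255, 55, 125, 105, 390 → max 390
D regrets: 500, 0, 285, 720, 110 → max 720
E regrets: 590, 15, 0, 155, 650 → max 650
F regrets: 805, 415, 370, 20, 720 → max 805
Smallest max regret = 260 → A.
Row averages: A=269, B=258, C=205, D=68, E=109, F=-75
Highest average = 269 → A.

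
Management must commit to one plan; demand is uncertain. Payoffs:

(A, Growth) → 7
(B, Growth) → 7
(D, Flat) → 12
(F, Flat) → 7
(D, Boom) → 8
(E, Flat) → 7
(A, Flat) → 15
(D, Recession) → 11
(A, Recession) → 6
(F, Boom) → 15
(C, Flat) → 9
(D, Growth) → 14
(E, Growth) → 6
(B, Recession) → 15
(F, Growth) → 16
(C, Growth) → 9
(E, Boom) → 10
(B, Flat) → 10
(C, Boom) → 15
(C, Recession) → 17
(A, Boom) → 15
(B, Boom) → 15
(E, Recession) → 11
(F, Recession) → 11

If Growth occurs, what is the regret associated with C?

Best payoff under Growth is 16.
Regret = 16 − 9 = 7.

7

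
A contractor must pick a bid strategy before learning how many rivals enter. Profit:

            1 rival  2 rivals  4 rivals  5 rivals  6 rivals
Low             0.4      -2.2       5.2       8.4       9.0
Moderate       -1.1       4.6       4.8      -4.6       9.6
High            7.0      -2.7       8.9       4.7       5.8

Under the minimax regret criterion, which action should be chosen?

Low

Column bests: 1 rival=7.0, 2 rivals=4.6, 4 rivals=8.9, 5 rivals=8.4, 6 rivals=9.6.
Low regrets: 6.6, 6.8, 3.7, 0.0, 0.6 → max 6.8
Moderate regrets: 8.1, 0.0, 4.1, 13.0, 0.0 → max 13.0
High regrets: 0.0, 7.3, 0.0, 3.7, 3.8 → max 7.3
Smallest max regret = 6.8 → Low.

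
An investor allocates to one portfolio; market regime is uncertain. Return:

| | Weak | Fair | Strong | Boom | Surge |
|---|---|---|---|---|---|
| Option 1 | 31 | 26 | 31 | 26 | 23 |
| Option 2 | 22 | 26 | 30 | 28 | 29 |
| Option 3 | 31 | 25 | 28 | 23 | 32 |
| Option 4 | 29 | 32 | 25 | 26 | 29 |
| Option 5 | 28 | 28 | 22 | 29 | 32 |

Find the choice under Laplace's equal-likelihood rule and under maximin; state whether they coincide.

Row averages: Option 1=27.4, Option 2=27, Option 3=27.8, Option 4=28.2, Option 5=27.8
Highest average = 28.2 → Option 4.
Row minima: Option 1=23, Option 2=22, Option 3=23, Option 4=25, Option 5=22
Best worst-case = 25 → Option 4.

laplace → Option 4; maximin → Option 4 (agree)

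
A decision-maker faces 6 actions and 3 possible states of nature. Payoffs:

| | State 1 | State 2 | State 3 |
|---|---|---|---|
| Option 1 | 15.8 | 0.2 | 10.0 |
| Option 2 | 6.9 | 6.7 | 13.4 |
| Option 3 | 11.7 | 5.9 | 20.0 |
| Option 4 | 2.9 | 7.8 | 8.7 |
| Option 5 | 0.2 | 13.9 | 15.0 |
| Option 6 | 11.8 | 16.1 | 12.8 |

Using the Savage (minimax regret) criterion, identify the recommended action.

Column bests: State 1=15.8, State 2=16.1, State 3=20.0.
Option 1 regrets: 0.0, 15.9, 10.0 → max 15.9
Option 2 regrets: 8.9, 9.4, 6.6 → max 9.4
Option 3 regrets: 4.1, 10.2, 0.0 → max 10.2
Option 4 regrets: 12.9, 8.3, 11.3 → max 12.9
Option 5 regrets: 15.6, 2.2, 5.0 → max 15.6
Option 6 regrets: 4.0, 0.0, 7.2 → max 7.2
Smallest max regret = 7.2 → Option 6.

Option 6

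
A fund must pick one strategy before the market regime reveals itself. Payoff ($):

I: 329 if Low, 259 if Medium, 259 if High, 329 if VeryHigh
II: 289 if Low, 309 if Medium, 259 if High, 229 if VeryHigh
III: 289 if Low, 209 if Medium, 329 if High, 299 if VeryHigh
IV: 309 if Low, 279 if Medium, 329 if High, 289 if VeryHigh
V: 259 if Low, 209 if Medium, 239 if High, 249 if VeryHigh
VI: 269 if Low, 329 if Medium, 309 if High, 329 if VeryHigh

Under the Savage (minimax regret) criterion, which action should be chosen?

IV

Column bests: Low=329, Medium=329, High=329, VeryHigh=329.
I regrets: 0, 70, 70, 0 → max 70
II regrets: 40, 20, 70, 100 → max 100
III regrets: 40, 120, 0, 30 → max 120
IV regrets: 20, 50, 0, 40 → max 50
V regrets: 70, 120, 90, 80 → max 120
VI regrets: 60, 0, 20, 0 → max 60
Smallest max regret = 50 → IV.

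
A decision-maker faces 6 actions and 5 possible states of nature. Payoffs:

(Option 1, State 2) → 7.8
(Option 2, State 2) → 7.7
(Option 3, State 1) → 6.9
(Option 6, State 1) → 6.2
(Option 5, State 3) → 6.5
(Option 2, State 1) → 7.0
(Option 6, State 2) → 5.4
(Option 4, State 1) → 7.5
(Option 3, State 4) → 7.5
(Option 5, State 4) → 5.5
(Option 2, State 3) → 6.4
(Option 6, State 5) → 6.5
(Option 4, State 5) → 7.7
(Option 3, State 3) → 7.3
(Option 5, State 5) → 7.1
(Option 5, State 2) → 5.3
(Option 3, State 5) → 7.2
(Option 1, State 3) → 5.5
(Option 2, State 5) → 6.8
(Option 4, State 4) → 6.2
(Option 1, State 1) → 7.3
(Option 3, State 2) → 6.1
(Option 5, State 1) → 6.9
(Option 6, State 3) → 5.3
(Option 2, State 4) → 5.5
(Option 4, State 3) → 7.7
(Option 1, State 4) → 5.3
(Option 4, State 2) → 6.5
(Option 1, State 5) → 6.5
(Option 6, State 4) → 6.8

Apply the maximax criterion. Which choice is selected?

Option 1

Row maxima: Option 1=7.8, Option 2=7.7, Option 3=7.5, Option 4=7.7, Option 5=7.1, Option 6=6.8
Best best-case = 7.8 → Option 1.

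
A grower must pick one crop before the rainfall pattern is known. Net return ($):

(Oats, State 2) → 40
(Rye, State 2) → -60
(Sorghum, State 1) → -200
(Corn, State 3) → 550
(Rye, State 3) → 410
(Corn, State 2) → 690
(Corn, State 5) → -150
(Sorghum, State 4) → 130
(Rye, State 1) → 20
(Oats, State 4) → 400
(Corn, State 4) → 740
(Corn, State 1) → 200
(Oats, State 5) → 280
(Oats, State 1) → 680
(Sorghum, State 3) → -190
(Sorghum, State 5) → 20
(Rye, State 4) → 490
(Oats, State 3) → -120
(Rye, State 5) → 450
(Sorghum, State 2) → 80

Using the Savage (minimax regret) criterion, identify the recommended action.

Column bests: State 1=680, State 2=690, State 3=550, State 4=740, State 5=450.
Corn regrets: 480, 0, 0, 0, 600 → max 600
Oats regrets: 0, 650, 670, 340, 170 → max 670
Rye regrets: 660, 750, 140, 250, 0 → max 750
Sorghum regrets: 880, 610, 740, 610, 430 → max 880
Smallest max regret = 600 → Corn.

Corn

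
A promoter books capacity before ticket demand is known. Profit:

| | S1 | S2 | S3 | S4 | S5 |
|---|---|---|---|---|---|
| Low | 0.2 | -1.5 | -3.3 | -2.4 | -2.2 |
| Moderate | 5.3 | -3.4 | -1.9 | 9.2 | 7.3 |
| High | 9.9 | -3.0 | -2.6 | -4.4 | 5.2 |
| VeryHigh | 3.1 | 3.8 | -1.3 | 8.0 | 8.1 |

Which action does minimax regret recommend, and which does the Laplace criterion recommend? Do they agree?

Column bests: S1=9.9, S2=3.8, S3=-1.3, S4=9.2, S5=8.1.
Low regrets: 9.7, 5.3, 2.0, 11.6, 10.3 → max 11.6
Moderate regrets: 4.6, 7.2, 0.6, 0.0, 0.8 → max 7.2
High regrets: 0.0, 6.8, 1.3, 13.6, 2.9 → max 13.6
VeryHigh regrets: 6.8, 0.0, 0.0, 1.2, 0.0 → max 6.8
Smallest max regret = 6.8 → VeryHigh.
Row averages: Low=-1.84, Moderate=3.3, High=1.02, VeryHigh=4.34
Highest average = 4.34 → VeryHigh.

minimax regret → VeryHigh; laplace → VeryHigh (agree)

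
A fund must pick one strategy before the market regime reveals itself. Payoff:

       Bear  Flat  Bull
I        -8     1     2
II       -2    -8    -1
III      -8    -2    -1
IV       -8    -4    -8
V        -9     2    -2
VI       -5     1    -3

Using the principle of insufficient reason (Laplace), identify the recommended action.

Row averages: I=-5/3, II=-11/3, III=-11/3, IV=-20/3, V=-3, VI=-7/3
Highest average = -5/3 → I.

I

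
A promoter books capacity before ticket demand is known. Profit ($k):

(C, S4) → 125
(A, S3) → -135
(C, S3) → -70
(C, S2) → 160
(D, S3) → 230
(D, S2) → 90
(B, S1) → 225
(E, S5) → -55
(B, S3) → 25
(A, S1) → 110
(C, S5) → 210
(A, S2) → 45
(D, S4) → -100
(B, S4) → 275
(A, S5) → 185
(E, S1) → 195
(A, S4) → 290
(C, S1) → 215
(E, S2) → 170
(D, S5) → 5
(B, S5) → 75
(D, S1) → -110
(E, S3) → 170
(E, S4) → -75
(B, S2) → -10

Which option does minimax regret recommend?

B

Column bests: S1=225, S2=170, S3=230, S4=290, S5=210.
A regrets: 115, 125, 365, 0, 25 → max 365
B regrets: 0, 180, 205, 15, 135 → max 205
C regrets: 10, 10, 300, 165, 0 → max 300
D regrets: 335, 80, 0, 390, 205 → max 390
E regrets: 30, 0, 60, 365, 265 → max 365
Smallest max regret = 205 → B.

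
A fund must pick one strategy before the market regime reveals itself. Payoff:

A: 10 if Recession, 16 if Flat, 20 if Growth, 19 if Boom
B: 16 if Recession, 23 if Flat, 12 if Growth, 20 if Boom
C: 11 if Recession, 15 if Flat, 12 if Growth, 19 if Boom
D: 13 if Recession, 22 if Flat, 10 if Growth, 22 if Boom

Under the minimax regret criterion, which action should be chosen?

Column bests: Recession=16, Flat=23, Growth=20, Boom=22.
A regrets: 6, 7, 0, 3 → max 7
B regrets: 0, 0, 8, 2 → max 8
C regrets: 5, 8, 8, 3 → max 8
D regrets: 3, 1, 10, 0 → max 10
Smallest max regret = 7 → A.

A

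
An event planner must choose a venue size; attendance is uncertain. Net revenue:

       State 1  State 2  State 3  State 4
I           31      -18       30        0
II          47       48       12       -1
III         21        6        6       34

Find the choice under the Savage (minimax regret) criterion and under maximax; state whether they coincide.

Column bests: State 1=47, State 2=48, State 3=30, State 4=34.
I regrets: 16, 66, 0, 34 → max 66
II regrets: 0, 0, 18, 35 → max 35
III regrets: 26, 42, 24, 0 → max 42
Smallest max regret = 35 → II.
Row maxima: I=31, II=48, III=34
Best best-case = 48 → II.

minimax regret → II; maximax → II (agree)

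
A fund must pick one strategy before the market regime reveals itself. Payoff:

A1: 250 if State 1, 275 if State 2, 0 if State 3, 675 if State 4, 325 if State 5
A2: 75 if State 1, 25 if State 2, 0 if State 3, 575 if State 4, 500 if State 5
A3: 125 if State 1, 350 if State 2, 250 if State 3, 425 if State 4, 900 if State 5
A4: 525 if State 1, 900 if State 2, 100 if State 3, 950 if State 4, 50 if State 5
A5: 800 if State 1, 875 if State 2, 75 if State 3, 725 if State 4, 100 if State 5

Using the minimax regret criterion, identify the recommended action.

A1

Column bests: State 1=800, State 2=900, State 3=250, State 4=950, State 5=900.
A1 regrets: 550, 625, 250, 275, 575 → max 625
A2 regrets: 725, 875, 250, 375, 400 → max 875
A3 regrets: 675, 550, 0, 525, 0 → max 675
A4 regrets: 275, 0, 150, 0, 850 → max 850
A5 regrets: 0, 25, 175, 225, 800 → max 800
Smallest max regret = 625 → A1.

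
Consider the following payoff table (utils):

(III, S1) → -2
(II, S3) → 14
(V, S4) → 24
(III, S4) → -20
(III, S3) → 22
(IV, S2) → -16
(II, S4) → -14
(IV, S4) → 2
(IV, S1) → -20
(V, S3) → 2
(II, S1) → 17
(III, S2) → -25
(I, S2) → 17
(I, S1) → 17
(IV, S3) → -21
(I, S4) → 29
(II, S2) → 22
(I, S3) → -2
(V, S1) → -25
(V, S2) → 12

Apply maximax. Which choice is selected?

Row maxima: I=29, II=22, III=22, IV=2, V=24
Best best-case = 29 → I.

I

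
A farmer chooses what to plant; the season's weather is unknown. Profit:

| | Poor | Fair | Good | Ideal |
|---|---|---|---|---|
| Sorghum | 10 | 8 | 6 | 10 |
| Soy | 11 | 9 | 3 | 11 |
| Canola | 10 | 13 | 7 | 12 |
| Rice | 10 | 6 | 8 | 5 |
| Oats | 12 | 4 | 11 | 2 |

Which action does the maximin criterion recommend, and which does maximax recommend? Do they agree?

Row minima: Sorghum=6, Soy=3, Canola=7, Rice=5, Oats=2
Best worst-case = 7 → Canola.
Row maxima: Sorghum=10, Soy=11, Canola=13, Rice=10, Oats=12
Best best-case = 13 → Canola.

maximin → Canola; maximax → Canola (agree)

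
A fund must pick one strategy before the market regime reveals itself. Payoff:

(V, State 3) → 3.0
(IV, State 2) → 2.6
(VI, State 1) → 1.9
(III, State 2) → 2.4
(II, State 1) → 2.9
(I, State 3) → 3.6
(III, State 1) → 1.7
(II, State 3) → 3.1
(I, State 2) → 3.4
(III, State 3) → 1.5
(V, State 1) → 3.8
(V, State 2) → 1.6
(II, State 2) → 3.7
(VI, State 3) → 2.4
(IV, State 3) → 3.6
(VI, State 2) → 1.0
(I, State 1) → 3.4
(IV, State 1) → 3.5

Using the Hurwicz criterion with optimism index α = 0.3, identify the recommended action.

I: 0.3·3.6 + 0.7·3.4 = 3.46
II: 0.3·3.7 + 0.7·2.9 = 3.14
III: 0.3·2.4 + 0.7·1.5 = 1.77
IV: 0.3·3.6 + 0.7·2.6 = 2.9
V: 0.3·3.8 + 0.7·1.6 = 2.26
VI: 0.3·2.4 + 0.7·1.0 = 1.42
Highest Hurwicz score = 3.46 → I.

I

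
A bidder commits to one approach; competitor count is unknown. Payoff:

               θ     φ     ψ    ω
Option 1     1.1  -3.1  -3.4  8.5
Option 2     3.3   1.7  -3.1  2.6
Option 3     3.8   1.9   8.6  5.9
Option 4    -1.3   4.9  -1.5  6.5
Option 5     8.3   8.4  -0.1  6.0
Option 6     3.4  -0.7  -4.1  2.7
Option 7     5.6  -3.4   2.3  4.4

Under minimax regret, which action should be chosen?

Option 3

Column bests: θ=8.3, φ=8.4, ψ=8.6, ω=8.5.
Option 1 regrets: 7.2, 11.5, 12.0, 0.0 → max 12.0
Option 2 regrets: 5.0, 6.7, 11.7, 5.9 → max 11.7
Option 3 regrets: 4.5, 6.5, 0.0, 2.6 → max 6.5
Option 4 regrets: 9.6, 3.5, 10.1, 2.0 → max 10.1
Option 5 regrets: 0.0, 0.0, 8.7, 2.5 → max 8.7
Option 6 regrets: 4.9, 9.1, 12.7, 5.8 → max 12.7
Option 7 regrets: 2.7, 11.8, 6.3, 4.1 → max 11.8
Smallest max regret = 6.5 → Option 3.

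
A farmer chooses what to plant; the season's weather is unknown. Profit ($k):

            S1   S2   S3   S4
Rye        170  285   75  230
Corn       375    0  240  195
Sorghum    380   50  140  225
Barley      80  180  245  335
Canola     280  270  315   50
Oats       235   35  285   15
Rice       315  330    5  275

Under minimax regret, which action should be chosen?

Column bests: S1=380, S2=330, S3=315, S4=335.
Rye regrets: 210, 45, 240, 105 → max 240
Corn regrets: 5, 330, 75, 140 → max 330
Sorghum regrets: 0, 280, 175, 110 → max 280
Barley regrets: 300, 150, 70, 0 → max 300
Canola regrets: 100, 60, 0, 285 → max 285
Oats regrets: 145, 295, 30, 320 → max 320
Rice regrets: 65, 0, 310, 60 → max 310
Smallest max regret = 240 → Rye.

Rye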